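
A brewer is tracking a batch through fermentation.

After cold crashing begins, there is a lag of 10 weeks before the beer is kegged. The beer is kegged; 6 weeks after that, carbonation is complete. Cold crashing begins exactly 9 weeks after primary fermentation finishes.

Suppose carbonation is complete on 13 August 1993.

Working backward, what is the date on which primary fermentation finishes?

19 February 1993

Carbonation is complete: Aug 13, 1993.
The beer is kegged: Aug 13, 1993 − 6 weeks = Jul 2, 1993.
Cold crashing begins: Jul 2, 1993 − 10 weeks = Apr 23, 1993.
Primary fermentation finishes: Apr 23, 1993 − 9 weeks = Feb 19, 1993.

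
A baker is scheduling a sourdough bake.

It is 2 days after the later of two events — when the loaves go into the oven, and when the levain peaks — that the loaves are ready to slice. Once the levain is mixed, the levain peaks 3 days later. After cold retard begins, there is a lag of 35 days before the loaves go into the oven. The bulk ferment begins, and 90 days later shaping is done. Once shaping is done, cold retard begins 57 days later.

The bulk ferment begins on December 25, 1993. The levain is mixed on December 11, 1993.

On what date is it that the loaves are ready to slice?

June 27, 1994

The bulk ferment begins: Dec 25, 1993.
Shaping is done: Dec 25, 1993 + 90 days = Mar 25, 1994.
Cold retard begins: Mar 25, 1994 + 57 days = May 21, 1994.
The loaves go into the oven: May 21, 1994 + 35 days = Jun 25, 1994.
The levain is mixed: Dec 11, 1993.
The levain peaks: Dec 11, 1993 + 3 days = Dec 14, 1993.
Both prerequisites met — the loaves go into the oven (Jun 25, 1994), the levain peaks (Dec 14, 1993); the later is Jun 25, 1994.
The loaves are ready to slice: Jun 25, 1994 + 2 days = Jun 27, 1994.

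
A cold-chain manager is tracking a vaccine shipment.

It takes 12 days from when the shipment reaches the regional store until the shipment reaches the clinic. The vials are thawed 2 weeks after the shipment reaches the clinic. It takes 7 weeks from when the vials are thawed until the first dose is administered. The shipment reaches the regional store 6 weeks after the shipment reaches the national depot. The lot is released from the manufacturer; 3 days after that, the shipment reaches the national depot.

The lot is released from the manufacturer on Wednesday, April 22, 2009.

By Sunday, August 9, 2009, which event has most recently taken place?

The lot is released from the manufacturer: Apr 22, 2009.
The shipment reaches the national depot: Apr 22, 2009 + 3 days = Apr 25, 2009.
The shipment reaches the regional store: Apr 25, 2009 + 6 weeks = Jun 6, 2009.
The shipment reaches the clinic: Jun 6, 2009 + 12 days = Jun 18, 2009.
The vials are thawed: Jun 18, 2009 + 2 weeks = Jul 2, 2009.
The first dose is administered: Jul 2, 2009 + 7 weeks = Aug 20, 2009.
Aug 9, 2009 falls between when the vials are thawed (Jul 2, 2009) and when the first dose is administered (Aug 20, 2009).

The vials are thawed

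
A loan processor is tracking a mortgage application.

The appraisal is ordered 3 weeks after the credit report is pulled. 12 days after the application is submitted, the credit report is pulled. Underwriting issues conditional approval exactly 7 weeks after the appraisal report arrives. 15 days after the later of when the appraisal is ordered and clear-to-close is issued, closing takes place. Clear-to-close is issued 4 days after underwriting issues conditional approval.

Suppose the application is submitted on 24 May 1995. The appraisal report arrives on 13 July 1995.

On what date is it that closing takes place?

19 September 1995

The application is submitted: May 24, 1995.
The credit report is pulled: May 24, 1995 + 12 days = Jun 5, 1995.
The appraisal is ordered: Jun 5, 1995 + 3 weeks = Jun 26, 1995.
The appraisal report arrives: Jul 13, 1995.
Underwriting issues conditional approval: Jul 13, 1995 + 7 weeks = Aug 31, 1995.
Clear-to-close is issued: Aug 31, 1995 + 4 days = Sep 4, 1995.
Both prerequisites met — the appraisal is ordered (Jun 26, 1995), clear-to-close is issued (Sep 4, 1995); the later is Sep 4, 1995.
Closing takes place: Sep 4, 1995 + 15 days = Sep 19, 1995.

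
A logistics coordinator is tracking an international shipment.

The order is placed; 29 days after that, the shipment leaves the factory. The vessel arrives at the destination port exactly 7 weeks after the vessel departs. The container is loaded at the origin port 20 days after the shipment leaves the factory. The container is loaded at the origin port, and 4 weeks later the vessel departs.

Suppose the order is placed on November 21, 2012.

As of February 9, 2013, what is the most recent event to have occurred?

The vessel departs

The order is placed: Nov 21, 2012.
The shipment leaves the factory: Nov 21, 2012 + 29 days = Dec 20, 2012.
The container is loaded at the origin port: Dec 20, 2012 + 20 days = Jan 9, 2013.
The vessel departs: Jan 9, 2013 + 4 weeks = Feb 6, 2013.
The vessel arrives at the destination port: Feb 6, 2013 + 7 weeks = Mar 27, 2013.
Feb 9, 2013 falls between when the vessel departs (Feb 6, 2013) and when the vessel arrives at the destination port (Mar 27, 2013).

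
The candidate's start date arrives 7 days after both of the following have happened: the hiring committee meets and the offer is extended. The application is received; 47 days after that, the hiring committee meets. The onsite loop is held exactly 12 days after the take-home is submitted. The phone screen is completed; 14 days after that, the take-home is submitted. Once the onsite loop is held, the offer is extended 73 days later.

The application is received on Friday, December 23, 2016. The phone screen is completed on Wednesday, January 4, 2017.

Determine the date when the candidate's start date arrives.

The application is received: Dec 23, 2016.
The hiring committee meets: Dec 23, 2016 + 47 days = Feb 8, 2017.
The phone screen is completed: Jan 4, 2017.
The take-home is submitted: Jan 4, 2017 + 14 days = Jan 18, 2017.
The onsite loop is held: Jan 18, 2017 + 12 days = Jan 30, 2017.
The offer is extended: Jan 30, 2017 + 73 days = Apr 13, 2017.
Both prerequisites met — the hiring committee meets (Feb 8, 2017), the offer is extended (Apr 13, 2017); the later is Apr 13, 2017.
The candidate's start date arrives: Apr 13, 2017 + 7 days = Apr 20, 2017.

Thursday, April 20, 2017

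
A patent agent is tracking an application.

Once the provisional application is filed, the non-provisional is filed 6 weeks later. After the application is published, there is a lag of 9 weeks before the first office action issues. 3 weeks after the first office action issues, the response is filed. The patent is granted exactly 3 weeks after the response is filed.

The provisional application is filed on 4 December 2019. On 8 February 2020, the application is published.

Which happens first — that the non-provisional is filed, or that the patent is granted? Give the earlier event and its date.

The non-provisional is filed — 15 January 2020

The provisional application is filed: Dec 4, 2019.
The non-provisional is filed: Dec 4, 2019 + 6 weeks = Jan 15, 2020.
The application is published: Feb 8, 2020.
The first office action issues: Feb 8, 2020 + 9 weeks = Apr 11, 2020.
The response is filed: Apr 11, 2020 + 3 weeks = May 2, 2020.
The patent is granted: May 2, 2020 + 3 weeks = May 23, 2020.
Comparing: the non-provisional is filed on Jan 15, 2020 vs the patent is granted on May 23, 2020. Earlier: the non-provisional is filed.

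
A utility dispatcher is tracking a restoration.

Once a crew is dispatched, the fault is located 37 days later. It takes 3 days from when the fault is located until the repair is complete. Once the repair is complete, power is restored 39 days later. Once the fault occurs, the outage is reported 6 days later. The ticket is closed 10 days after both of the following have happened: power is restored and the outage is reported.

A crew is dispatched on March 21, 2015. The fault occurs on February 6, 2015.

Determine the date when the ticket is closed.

June 18, 2015

A crew is dispatched: Mar 21, 2015.
The fault is located: Mar 21, 2015 + 37 days = Apr 27, 2015.
The repair is complete: Apr 27, 2015 + 3 days = Apr 30, 2015.
Power is restored: Apr 30, 2015 + 39 days = Jun 8, 2015.
The fault occurs: Feb 6, 2015.
The outage is reported: Feb 6, 2015 + 6 days = Feb 12, 2015.
Both prerequisites met — power is restored (Jun 8, 2015), the outage is reported (Feb 12, 2015); the later is Jun 8, 2015.
The ticket is closed: Jun 8, 2015 + 10 days = Jun 18, 2015.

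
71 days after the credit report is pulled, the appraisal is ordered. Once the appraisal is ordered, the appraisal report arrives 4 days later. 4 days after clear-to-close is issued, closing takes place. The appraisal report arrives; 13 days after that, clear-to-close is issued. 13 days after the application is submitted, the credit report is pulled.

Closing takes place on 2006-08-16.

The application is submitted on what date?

2006-05-03

Closing takes place: Aug 16, 2006.
Clear-to-close is issued: Aug 16, 2006 − 4 days = Aug 12, 2006.
The appraisal report arrives: Aug 12, 2006 − 13 days = Jul 30, 2006.
The appraisal is ordered: Jul 30, 2006 − 4 days = Jul 26, 2006.
The credit report is pulled: Jul 26, 2006 − 71 days = May 16, 2006.
The application is submitted: May 16, 2006 − 13 days = May 3, 2006.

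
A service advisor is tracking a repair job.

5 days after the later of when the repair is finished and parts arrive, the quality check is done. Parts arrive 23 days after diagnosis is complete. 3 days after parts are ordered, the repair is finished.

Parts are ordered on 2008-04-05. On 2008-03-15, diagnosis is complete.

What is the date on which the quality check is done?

2008-04-13

Parts are ordered: Apr 5, 2008.
The repair is finished: Apr 5, 2008 + 3 days = Apr 8, 2008.
Diagnosis is complete: Mar 15, 2008.
Parts arrive: Mar 15, 2008 + 23 days = Apr 7, 2008.
Both prerequisites met — the repair is finished (Apr 8, 2008), parts arrive (Apr 7, 2008); the later is Apr 8, 2008.
The quality check is done: Apr 8, 2008 + 5 days = Apr 13, 2008.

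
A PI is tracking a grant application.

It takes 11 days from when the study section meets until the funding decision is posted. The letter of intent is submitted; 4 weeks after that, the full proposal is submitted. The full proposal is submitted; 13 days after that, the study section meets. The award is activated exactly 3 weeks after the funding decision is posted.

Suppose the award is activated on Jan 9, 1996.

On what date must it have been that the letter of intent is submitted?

Oct 28, 1995

The award is activated: Jan 9, 1996.
The funding decision is posted: Jan 9, 1996 − 3 weeks = Dec 19, 1995.
The study section meets: Dec 19, 1995 − 11 days = Dec 8, 1995.
The full proposal is submitted: Dec 8, 1995 − 13 days = Nov 25, 1995.
The letter of intent is submitted: Nov 25, 1995 − 4 weeks = Oct 28, 1995.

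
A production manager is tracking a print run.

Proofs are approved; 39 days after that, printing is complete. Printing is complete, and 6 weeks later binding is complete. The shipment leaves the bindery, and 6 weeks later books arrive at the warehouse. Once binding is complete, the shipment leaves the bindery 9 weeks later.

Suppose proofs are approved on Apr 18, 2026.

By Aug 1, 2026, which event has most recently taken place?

Binding is complete

Proofs are approved: Apr 18, 2026.
Printing is complete: Apr 18, 2026 + 39 days = May 27, 2026.
Binding is complete: May 27, 2026 + 6 weeks = Jul 8, 2026.
The shipment leaves the bindery: Jul 8, 2026 + 9 weeks = Sep 9, 2026.
Books arrive at the warehouse: Sep 9, 2026 + 6 weeks = Oct 21, 2026.
Aug 1, 2026 falls between when binding is complete (Jul 8, 2026) and when the shipment leaves the bindery (Sep 9, 2026).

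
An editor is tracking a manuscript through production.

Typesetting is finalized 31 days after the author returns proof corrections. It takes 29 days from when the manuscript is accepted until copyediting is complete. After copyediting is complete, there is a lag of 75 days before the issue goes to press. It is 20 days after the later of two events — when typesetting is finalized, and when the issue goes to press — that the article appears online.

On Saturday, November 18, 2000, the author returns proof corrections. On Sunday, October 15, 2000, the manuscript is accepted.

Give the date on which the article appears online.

The author returns proof corrections: Nov 18, 2000.
Typesetting is finalized: Nov 18, 2000 + 31 days = Dec 19, 2000.
The manuscript is accepted: Oct 15, 2000.
Copyediting is complete: Oct 15, 2000 + 29 days = Nov 13, 2000.
The issue goes to press: Nov 13, 2000 + 75 days = Jan 27, 2001.
Both prerequisites met — typesetting is finalized (Dec 19, 2000), the issue goes to press (Jan 27, 2001); the later is Jan 27, 2001.
The article appears online: Jan 27, 2001 + 20 days = Feb 16, 2001.

Friday, February 16, 2001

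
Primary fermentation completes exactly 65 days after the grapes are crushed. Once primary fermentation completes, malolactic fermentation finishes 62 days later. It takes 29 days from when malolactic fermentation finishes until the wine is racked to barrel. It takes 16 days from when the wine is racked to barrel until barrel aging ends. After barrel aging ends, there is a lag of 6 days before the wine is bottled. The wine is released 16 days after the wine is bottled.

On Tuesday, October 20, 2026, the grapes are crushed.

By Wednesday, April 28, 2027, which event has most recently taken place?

The wine is bottled

The grapes are crushed: Oct 20, 2026.
Primary fermentation completes: Oct 20, 2026 + 65 days = Dec 24, 2026.
Malolactic fermentation finishes: Dec 24, 2026 + 62 days = Feb 24, 2027.
The wine is racked to barrel: Feb 24, 2027 + 29 days = Mar 25, 2027.
Barrel aging ends: Mar 25, 2027 + 16 days = Apr 10, 2027.
The wine is bottled: Apr 10, 2027 + 6 days = Apr 16, 2027.
The wine is released: Apr 16, 2027 + 16 days = May 2, 2027.
Apr 28, 2027 falls between when the wine is bottled (Apr 16, 2027) and when the wine is released (May 2, 2027).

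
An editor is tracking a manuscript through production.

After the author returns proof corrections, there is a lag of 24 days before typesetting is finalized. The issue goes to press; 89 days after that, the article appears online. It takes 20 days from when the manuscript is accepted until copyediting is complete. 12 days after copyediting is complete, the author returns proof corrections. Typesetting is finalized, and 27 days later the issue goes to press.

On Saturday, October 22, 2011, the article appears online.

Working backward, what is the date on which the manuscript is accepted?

The article appears online: Oct 22, 2011.
The issue goes to press: Oct 22, 2011 − 89 days = Jul 25, 2011.
Typesetting is finalized: Jul 25, 2011 − 27 days = Jun 28, 2011.
The author returns proof corrections: Jun 28, 2011 − 24 days = Jun 4, 2011.
Copyediting is complete: Jun 4, 2011 − 12 days = May 23, 2011.
The manuscript is accepted: May 23, 2011 − 20 days = May 3, 2011.

Tuesday, May 3, 2011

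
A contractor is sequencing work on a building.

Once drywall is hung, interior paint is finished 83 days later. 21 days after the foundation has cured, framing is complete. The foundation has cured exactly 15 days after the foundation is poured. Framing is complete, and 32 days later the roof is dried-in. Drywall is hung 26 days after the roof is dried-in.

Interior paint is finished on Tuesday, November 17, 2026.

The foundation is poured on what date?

Interior paint is finished: Nov 17, 2026.
Drywall is hung: Nov 17, 2026 − 83 days = Aug 26, 2026.
The roof is dried-in: Aug 26, 2026 − 26 days = Jul 31, 2026.
Framing is complete: Jul 31, 2026 − 32 days = Jun 29, 2026.
The foundation has cured: Jun 29, 2026 − 21 days = Jun 8, 2026.
The foundation is poured: Jun 8, 2026 − 15 days = May 24, 2026.

Sunday, May 24, 2026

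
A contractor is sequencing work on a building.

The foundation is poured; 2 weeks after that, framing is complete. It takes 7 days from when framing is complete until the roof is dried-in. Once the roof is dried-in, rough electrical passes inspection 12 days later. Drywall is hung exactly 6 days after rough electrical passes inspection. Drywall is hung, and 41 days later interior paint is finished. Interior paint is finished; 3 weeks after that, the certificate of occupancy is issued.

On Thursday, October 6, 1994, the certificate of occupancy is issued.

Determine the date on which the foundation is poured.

Monday, June 27, 1994

The certificate of occupancy is issued: Oct 6, 1994.
Interior paint is finished: Oct 6, 1994 − 3 weeks = Sep 15, 1994.
Drywall is hung: Sep 15, 1994 − 41 days = Aug 5, 1994.
Rough electrical passes inspection: Aug 5, 1994 − 6 days = Jul 30, 1994.
The roof is dried-in: Jul 30, 1994 − 12 days = Jul 18, 1994.
Framing is complete: Jul 18, 1994 − 7 days = Jul 11, 1994.
The foundation is poured: Jul 11, 1994 − 2 weeks = Jun 27, 1994.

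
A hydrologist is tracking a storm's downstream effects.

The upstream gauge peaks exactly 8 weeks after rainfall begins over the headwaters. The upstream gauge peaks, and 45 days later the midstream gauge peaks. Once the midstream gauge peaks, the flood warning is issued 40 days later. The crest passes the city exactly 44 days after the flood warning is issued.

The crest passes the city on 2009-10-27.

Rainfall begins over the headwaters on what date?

2009-04-25

The crest passes the city: Oct 27, 2009.
The flood warning is issued: Oct 27, 2009 − 44 days = Sep 13, 2009.
The midstream gauge peaks: Sep 13, 2009 − 40 days = Aug 4, 2009.
The upstream gauge peaks: Aug 4, 2009 − 45 days = Jun 20, 2009.
Rainfall begins over the headwaters: Jun 20, 2009 − 8 weeks = Apr 25, 2009.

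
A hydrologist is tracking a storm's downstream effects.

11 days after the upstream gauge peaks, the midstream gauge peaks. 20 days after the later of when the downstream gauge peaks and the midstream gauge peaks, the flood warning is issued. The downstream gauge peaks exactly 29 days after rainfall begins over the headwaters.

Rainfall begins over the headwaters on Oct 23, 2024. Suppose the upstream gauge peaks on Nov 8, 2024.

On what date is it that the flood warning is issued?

Rainfall begins over the headwaters: Oct 23, 2024.
The downstream gauge peaks: Oct 23, 2024 + 29 days = Nov 21, 2024.
The upstream gauge peaks: Nov 8, 2024.
The midstream gauge peaks: Nov 8, 2024 + 11 days = Nov 19, 2024.
Both prerequisites met — the downstream gauge peaks (Nov 21, 2024), the midstream gauge peaks (Nov 19, 2024); the later is Nov 21, 2024.
The flood warning is issued: Nov 21, 2024 + 20 days = Dec 11, 2024.

Dec 11, 2024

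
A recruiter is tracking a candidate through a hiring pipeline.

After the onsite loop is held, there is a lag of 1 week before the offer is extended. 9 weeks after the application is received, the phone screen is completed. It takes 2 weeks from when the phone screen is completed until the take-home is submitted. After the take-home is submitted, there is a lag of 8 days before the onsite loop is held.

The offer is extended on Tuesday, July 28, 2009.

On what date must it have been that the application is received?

The offer is extended: Jul 28, 2009.
The onsite loop is held: Jul 28, 2009 − 1 week = Jul 21, 2009.
The take-home is submitted: Jul 21, 2009 − 8 days = Jul 13, 2009.
The phone screen is completed: Jul 13, 2009 − 2 weeks = Jun 29, 2009.
The application is received: Jun 29, 2009 − 9 weeks = Apr 27, 2009.

Monday, April 27, 2009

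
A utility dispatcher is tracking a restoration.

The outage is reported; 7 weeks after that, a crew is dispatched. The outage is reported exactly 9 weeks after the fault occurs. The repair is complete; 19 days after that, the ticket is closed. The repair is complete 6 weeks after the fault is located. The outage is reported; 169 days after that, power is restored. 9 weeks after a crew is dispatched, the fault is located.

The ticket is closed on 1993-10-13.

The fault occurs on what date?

1993-02-19

The ticket is closed: Oct 13, 1993.
The repair is complete: Oct 13, 1993 − 19 days = Sep 24, 1993.
The fault is located: Sep 24, 1993 − 6 weeks = Aug 13, 1993.
A crew is dispatched: Aug 13, 1993 − 9 weeks = Jun 11, 1993.
The outage is reported: Jun 11, 1993 − 7 weeks = Apr 23, 1993.
The fault occurs: Apr 23, 1993 − 9 weeks = Feb 19, 1993.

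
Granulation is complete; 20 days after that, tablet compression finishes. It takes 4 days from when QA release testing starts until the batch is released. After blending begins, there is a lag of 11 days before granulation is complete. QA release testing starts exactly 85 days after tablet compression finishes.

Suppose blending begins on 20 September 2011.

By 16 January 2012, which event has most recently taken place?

QA release testing starts

Blending begins: Sep 20, 2011.
Granulation is complete: Sep 20, 2011 + 11 days = Oct 1, 2011.
Tablet compression finishes: Oct 1, 2011 + 20 days = Oct 21, 2011.
QA release testing starts: Oct 21, 2011 + 85 days = Jan 14, 2012.
The batch is released: Jan 14, 2012 + 4 days = Jan 18, 2012.
Jan 16, 2012 falls between when QA release testing starts (Jan 14, 2012) and when the batch is released (Jan 18, 2012).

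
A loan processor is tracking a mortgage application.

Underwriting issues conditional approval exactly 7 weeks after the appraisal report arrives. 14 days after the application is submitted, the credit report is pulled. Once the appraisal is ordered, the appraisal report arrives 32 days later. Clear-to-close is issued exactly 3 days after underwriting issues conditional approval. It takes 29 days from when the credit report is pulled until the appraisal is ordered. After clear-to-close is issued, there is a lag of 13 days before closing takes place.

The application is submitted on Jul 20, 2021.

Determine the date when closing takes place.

Dec 7, 2021

The application is submitted: Jul 20, 2021.
The credit report is pulled: Jul 20, 2021 + 14 days = Aug 3, 2021.
The appraisal is ordered: Aug 3, 2021 + 29 days = Sep 1, 2021.
The appraisal report arrives: Sep 1, 2021 + 32 days = Oct 3, 2021.
Underwriting issues conditional approval: Oct 3, 2021 + 7 weeks = Nov 21, 2021.
Clear-to-close is issued: Nov 21, 2021 + 3 days = Nov 24, 2021.
Closing takes place: Nov 24, 2021 + 13 days = Dec 7, 2021.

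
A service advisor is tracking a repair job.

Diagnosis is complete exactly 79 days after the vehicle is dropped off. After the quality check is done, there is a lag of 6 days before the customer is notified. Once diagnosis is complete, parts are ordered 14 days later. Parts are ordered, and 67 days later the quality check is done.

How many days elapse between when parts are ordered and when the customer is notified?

Causal path: parts are ordered → the quality check is done → the customer is notified.
Total delay along the path: 67 + 6 = 73 days.

73 days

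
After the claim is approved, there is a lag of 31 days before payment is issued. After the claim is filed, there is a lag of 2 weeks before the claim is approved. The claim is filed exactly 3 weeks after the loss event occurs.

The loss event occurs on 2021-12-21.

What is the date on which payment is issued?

2022-02-25

The loss event occurs: Dec 21, 2021.
The claim is filed: Dec 21, 2021 + 3 weeks = Jan 11, 2022.
The claim is approved: Jan 11, 2022 + 2 weeks = Jan 25, 2022.
Payment is issued: Jan 25, 2022 + 31 days = Feb 25, 2022.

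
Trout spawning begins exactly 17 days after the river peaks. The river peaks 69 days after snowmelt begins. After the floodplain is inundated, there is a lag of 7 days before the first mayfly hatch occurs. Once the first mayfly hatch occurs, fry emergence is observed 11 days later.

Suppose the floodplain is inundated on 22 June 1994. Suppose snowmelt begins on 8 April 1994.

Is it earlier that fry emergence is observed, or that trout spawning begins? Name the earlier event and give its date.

The floodplain is inundated: Jun 22, 1994.
The first mayfly hatch occurs: Jun 22, 1994 + 7 days = Jun 29, 1994.
Fry emergence is observed: Jun 29, 1994 + 11 days = Jul 10, 1994.
Snowmelt begins: Apr 8, 1994.
The river peaks: Apr 8, 1994 + 69 days = Jun 16, 1994.
Trout spawning begins: Jun 16, 1994 + 17 days = Jul 3, 1994.
Comparing: fry emergence is observed on Jul 10, 1994 vs trout spawning begins on Jul 3, 1994. Earlier: trout spawning begins.

Trout spawning begins — 3 July 1994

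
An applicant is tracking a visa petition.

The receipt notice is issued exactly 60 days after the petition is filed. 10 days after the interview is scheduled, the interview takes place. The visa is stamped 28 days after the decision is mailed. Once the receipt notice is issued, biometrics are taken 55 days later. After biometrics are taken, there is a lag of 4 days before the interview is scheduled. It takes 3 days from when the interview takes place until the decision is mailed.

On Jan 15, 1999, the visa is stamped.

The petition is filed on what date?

Aug 8, 1998

The visa is stamped: Jan 15, 1999.
The decision is mailed: Jan 15, 1999 − 28 days = Dec 18, 1998.
The interview takes place: Dec 18, 1998 − 3 days = Dec 15, 1998.
The interview is scheduled: Dec 15, 1998 − 10 days = Dec 5, 1998.
Biometrics are taken: Dec 5, 1998 − 4 days = Dec 1, 1998.
The receipt notice is issued: Dec 1, 1998 − 55 days = Oct 7, 1998.
The petition is filed: Oct 7, 1998 − 60 days = Aug 8, 1998.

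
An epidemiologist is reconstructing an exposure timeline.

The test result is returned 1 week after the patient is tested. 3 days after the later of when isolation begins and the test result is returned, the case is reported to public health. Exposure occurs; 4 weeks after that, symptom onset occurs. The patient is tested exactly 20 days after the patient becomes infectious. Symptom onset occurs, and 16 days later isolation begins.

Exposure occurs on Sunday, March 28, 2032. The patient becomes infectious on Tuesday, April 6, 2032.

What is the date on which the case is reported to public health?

Friday, May 14, 2032

Exposure occurs: Mar 28, 2032.
Symptom onset occurs: Mar 28, 2032 + 4 weeks = Apr 25, 2032.
Isolation begins: Apr 25, 2032 + 16 days = May 11, 2032.
The patient becomes infectious: Apr 6, 2032.
The patient is tested: Apr 6, 2032 + 20 days = Apr 26, 2032.
The test result is returned: Apr 26, 2032 + 1 week = May 3, 2032.
Both prerequisites met — isolation begins (May 11, 2032), the test result is returned (May 3, 2032); the later is May 11, 2032.
The case is reported to public health: May 11, 2032 + 3 days = May 14, 2032.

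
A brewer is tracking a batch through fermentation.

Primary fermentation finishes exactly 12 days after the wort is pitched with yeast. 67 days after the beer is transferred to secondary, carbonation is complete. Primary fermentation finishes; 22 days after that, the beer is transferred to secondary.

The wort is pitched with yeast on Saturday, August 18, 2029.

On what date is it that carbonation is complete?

Tuesday, November 27, 2029

The wort is pitched with yeast: Aug 18, 2029.
Primary fermentation finishes: Aug 18, 2029 + 12 days = Aug 30, 2029.
The beer is transferred to secondary: Aug 30, 2029 + 22 days = Sep 21, 2029.
Carbonation is complete: Sep 21, 2029 + 67 days = Nov 27, 2029.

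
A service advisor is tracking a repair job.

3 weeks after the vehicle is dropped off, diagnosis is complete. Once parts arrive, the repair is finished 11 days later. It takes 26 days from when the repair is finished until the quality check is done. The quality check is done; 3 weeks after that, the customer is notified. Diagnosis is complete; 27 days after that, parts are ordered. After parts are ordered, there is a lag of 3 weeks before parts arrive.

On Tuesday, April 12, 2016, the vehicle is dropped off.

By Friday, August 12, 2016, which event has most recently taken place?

The quality check is done

The vehicle is dropped off: Apr 12, 2016.
Diagnosis is complete: Apr 12, 2016 + 3 weeks = May 3, 2016.
Parts are ordered: May 3, 2016 + 27 days = May 30, 2016.
Parts arrive: May 30, 2016 + 3 weeks = Jun 20, 2016.
The repair is finished: Jun 20, 2016 + 11 days = Jul 1, 2016.
The quality check is done: Jul 1, 2016 + 26 days = Jul 27, 2016.
The customer is notified: Jul 27, 2016 + 3 weeks = Aug 17, 2016.
Aug 12, 2016 falls between when the quality check is done (Jul 27, 2016) and when the customer is notified (Aug 17, 2016).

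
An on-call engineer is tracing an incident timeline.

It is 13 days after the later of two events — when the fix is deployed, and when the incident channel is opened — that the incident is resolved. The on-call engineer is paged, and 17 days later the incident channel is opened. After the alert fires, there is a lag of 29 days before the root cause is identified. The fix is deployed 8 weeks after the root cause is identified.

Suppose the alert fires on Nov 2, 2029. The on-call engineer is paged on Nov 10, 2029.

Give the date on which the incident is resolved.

The alert fires: Nov 2, 2029.
The root cause is identified: Nov 2, 2029 + 29 days = Dec 1, 2029.
The fix is deployed: Dec 1, 2029 + 8 weeks = Jan 26, 2030.
The on-call engineer is paged: Nov 10, 2029.
The incident channel is opened: Nov 10, 2029 + 17 days = Nov 27, 2029.
Both prerequisites met — the fix is deployed (Jan 26, 2030), the incident channel is opened (Nov 27, 2029); the later is Jan 26, 2030.
The incident is resolved: Jan 26, 2030 + 13 days = Feb 8, 2030.

Feb 8, 2030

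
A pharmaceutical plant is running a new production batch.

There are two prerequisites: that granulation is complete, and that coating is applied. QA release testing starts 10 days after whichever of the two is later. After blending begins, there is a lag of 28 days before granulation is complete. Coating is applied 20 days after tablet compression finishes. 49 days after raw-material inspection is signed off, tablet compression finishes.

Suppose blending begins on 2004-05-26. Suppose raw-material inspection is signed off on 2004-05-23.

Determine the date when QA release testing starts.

Blending begins: May 26, 2004.
Granulation is complete: May 26, 2004 + 28 days = Jun 23, 2004.
Raw-material inspection is signed off: May 23, 2004.
Tablet compression finishes: May 23, 2004 + 49 days = Jul 11, 2004.
Coating is applied: Jul 11, 2004 + 20 days = Jul 31, 2004.
Both prerequisites met — granulation is complete (Jun 23, 2004), coating is applied (Jul 31, 2004); the later is Jul 31, 2004.
QA release testing starts: Jul 31, 2004 + 10 days = Aug 10, 2004.

2004-08-10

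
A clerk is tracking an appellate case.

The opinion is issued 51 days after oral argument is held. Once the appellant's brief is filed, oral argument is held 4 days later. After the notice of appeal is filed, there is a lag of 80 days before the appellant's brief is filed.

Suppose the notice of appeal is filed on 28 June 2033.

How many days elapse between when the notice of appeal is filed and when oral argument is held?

84 days

Causal path: the notice of appeal is filed → the appellant's brief is filed → oral argument is held.
Total delay along the path: 80 + 4 = 84 days.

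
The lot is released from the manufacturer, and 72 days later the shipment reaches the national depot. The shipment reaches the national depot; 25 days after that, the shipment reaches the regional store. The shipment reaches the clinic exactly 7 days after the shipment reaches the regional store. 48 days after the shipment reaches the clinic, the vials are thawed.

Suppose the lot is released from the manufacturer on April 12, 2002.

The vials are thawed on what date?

The lot is released from the manufacturer: Apr 12, 2002.
The shipment reaches the national depot: Apr 12, 2002 + 72 days = Jun 23, 2002.
The shipment reaches the regional store: Jun 23, 2002 + 25 days = Jul 18, 2002.
The shipment reaches the clinic: Jul 18, 2002 + 7 days = Jul 25, 2002.
The vials are thawed: Jul 25, 2002 + 48 days = Sep 11, 2002.

September 11, 2002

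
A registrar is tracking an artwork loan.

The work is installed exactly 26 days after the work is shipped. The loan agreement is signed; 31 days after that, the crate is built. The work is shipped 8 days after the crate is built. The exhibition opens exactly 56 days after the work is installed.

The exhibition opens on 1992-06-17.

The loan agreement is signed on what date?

The exhibition opens: Jun 17, 1992.
The work is installed: Jun 17, 1992 − 56 days = Apr 22, 1992.
The work is shipped: Apr 22, 1992 − 26 days = Mar 27, 1992.
The crate is built: Mar 27, 1992 − 8 days = Mar 19, 1992.
The loan agreement is signed: Mar 19, 1992 − 31 days = Feb 17, 1992.

1992-02-17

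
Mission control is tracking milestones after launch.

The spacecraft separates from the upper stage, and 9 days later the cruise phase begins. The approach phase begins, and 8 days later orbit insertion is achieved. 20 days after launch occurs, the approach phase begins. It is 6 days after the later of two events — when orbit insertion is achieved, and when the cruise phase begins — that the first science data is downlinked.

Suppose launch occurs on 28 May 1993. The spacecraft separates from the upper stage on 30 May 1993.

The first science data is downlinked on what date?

1 July 1993

Launch occurs: May 28, 1993.
The approach phase begins: May 28, 1993 + 20 days = Jun 17, 1993.
Orbit insertion is achieved: Jun 17, 1993 + 8 days = Jun 25, 1993.
The spacecraft separates from the upper stage: May 30, 1993.
The cruise phase begins: May 30, 1993 + 9 days = Jun 8, 1993.
Both prerequisites met — orbit insertion is achieved (Jun 25, 1993), the cruise phase begins (Jun 8, 1993); the later is Jun 25, 1993.
The first science data is downlinked: Jun 25, 1993 + 6 days = Jul 1, 1993.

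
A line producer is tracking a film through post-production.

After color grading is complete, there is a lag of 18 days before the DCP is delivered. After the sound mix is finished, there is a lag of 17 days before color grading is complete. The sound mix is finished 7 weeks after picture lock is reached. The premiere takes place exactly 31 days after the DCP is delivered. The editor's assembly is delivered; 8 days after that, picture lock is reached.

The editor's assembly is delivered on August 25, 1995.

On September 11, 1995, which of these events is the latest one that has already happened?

The editor's assembly is delivered: Aug 25, 1995.
Picture lock is reached: Aug 25, 1995 + 8 days = Sep 2, 1995.
The sound mix is finished: Sep 2, 1995 + 7 weeks = Oct 21, 1995.
Color grading is complete: Oct 21, 1995 + 17 days = Nov 7, 1995.
The DCP is delivered: Nov 7, 1995 + 18 days = Nov 25, 1995.
The premiere takes place: Nov 25, 1995 + 31 days = Dec 26, 1995.
Sep 11, 1995 falls between when picture lock is reached (Sep 2, 1995) and when the sound mix is finished (Oct 21, 1995).

Picture lock is reached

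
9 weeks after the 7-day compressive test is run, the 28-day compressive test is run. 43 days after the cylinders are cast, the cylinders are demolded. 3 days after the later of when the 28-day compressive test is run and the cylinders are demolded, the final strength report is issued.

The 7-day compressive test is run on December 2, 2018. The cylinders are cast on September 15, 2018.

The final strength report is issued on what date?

The 7-day compressive test is run: Dec 2, 2018.
The 28-day compressive test is run: Dec 2, 2018 + 9 weeks = Feb 3, 2019.
The cylinders are cast: Sep 15, 2018.
The cylinders are demolded: Sep 15, 2018 + 43 days = Oct 28, 2018.
Both prerequisites met — the 28-day compressive test is run (Feb 3, 2019), the cylinders are demolded (Oct 28, 2018); the later is Feb 3, 2019.
The final strength report is issued: Feb 3, 2019 + 3 days = Feb 6, 2019.

February 6, 2019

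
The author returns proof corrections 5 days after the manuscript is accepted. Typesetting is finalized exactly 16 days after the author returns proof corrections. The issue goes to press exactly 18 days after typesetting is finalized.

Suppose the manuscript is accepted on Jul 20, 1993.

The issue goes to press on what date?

Aug 28, 1993

The manuscript is accepted: Jul 20, 1993.
The author returns proof corrections: Jul 20, 1993 + 5 days = Jul 25, 1993.
Typesetting is finalized: Jul 25, 1993 + 16 days = Aug 10, 1993.
The issue goes to press: Aug 10, 1993 + 18 days = Aug 28, 1993.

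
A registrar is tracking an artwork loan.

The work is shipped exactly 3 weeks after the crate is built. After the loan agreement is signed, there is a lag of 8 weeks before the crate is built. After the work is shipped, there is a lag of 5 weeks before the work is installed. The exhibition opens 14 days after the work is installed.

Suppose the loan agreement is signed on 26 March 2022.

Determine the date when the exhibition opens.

The loan agreement is signed: Mar 26, 2022.
The crate is built: Mar 26, 2022 + 8 weeks = May 21, 2022.
The work is shipped: May 21, 2022 + 3 weeks = Jun 11, 2022.
The work is installed: Jun 11, 2022 + 5 weeks = Jul 16, 2022.
The exhibition opens: Jul 16, 2022 + 14 days = Jul 30, 2022.

30 July 2022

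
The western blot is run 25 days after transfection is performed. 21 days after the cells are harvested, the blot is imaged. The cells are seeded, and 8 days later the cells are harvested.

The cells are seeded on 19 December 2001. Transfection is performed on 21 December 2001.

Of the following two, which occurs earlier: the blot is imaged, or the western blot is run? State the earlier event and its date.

The western blot is run — 15 January 2002

The cells are seeded: Dec 19, 2001.
The cells are harvested: Dec 19, 2001 + 8 days = Dec 27, 2001.
The blot is imaged: Dec 27, 2001 + 21 days = Jan 17, 2002.
Transfection is performed: Dec 21, 2001.
The western blot is run: Dec 21, 2001 + 25 days = Jan 15, 2002.
Comparing: the blot is imaged on Jan 17, 2002 vs the western blot is run on Jan 15, 2002. Earlier: the western blot is run.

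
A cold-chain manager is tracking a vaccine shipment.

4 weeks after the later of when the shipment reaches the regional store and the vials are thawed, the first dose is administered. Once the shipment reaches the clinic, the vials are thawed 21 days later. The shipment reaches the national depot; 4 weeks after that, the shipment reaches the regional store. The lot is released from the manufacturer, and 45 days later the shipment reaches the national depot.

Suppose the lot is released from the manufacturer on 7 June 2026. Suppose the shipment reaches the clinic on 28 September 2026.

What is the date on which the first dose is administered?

The lot is released from the manufacturer: Jun 7, 2026.
The shipment reaches the national depot: Jun 7, 2026 + 45 days = Jul 22, 2026.
The shipment reaches the regional store: Jul 22, 2026 + 4 weeks = Aug 19, 2026.
The shipment reaches the clinic: Sep 28, 2026.
The vials are thawed: Sep 28, 2026 + 21 days = Oct 19, 2026.
Both prerequisites met — the shipment reaches the regional store (Aug 19, 2026), the vials are thawed (Oct 19, 2026); the later is Oct 19, 2026.
The first dose is administered: Oct 19, 2026 + 4 weeks = Nov 16, 2026.

16 November 2026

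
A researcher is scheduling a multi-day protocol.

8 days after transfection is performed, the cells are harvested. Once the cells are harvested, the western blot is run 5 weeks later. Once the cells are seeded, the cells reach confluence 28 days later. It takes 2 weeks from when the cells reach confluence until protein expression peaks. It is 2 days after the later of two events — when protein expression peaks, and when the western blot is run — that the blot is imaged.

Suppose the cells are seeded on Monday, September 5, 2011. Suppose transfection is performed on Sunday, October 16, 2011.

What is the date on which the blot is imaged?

The cells are seeded: Sep 5, 2011.
The cells reach confluence: Sep 5, 2011 + 28 days = Oct 3, 2011.
Protein expression peaks: Oct 3, 2011 + 2 weeks = Oct 17, 2011.
Transfection is performed: Oct 16, 2011.
The cells are harvested: Oct 16, 2011 + 8 days = Oct 24, 2011.
The western blot is run: Oct 24, 2011 + 5 weeks = Nov 28, 2011.
Both prerequisites met — protein expression peaks (Oct 17, 2011), the western blot is run (Nov 28, 2011); the later is Nov 28, 2011.
The blot is imaged: Nov 28, 2011 + 2 days = Nov 30, 2011.

Wednesday, November 30, 2011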